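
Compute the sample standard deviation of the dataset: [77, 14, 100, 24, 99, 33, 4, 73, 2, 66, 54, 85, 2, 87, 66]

36.0353

Step 1: Compute the mean: 52.4
Step 2: Sum of squared deviations from the mean: 18179.6
Step 3: Sample variance = 18179.6 / 14 = 1298.5429
Step 4: Standard deviation = sqrt(1298.5429) = 36.0353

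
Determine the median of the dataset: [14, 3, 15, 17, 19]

15

Step 1: Sort the data in ascending order: [3, 14, 15, 17, 19]
Step 2: The number of values is n = 5.
Step 3: Since n is odd, the median is the middle value at position 3: 15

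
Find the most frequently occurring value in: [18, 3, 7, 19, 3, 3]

3

Step 1: Count the frequency of each value:
  3: appears 3 time(s)
  7: appears 1 time(s)
  18: appears 1 time(s)
  19: appears 1 time(s)
Step 2: The value 3 appears most frequently (3 times).
Step 3: Mode = 3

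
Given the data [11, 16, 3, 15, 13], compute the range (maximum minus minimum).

13

Step 1: Identify the maximum value: max = 16
Step 2: Identify the minimum value: min = 3
Step 3: Range = max - min = 16 - 3 = 13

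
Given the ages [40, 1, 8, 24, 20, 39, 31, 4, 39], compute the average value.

22.8889

Step 1: Sum all values: 40 + 1 + 8 + 24 + 20 + 39 + 31 + 4 + 39 = 206
Step 2: Count the number of values: n = 9
Step 3: Mean = sum / n = 206 / 9 = 22.8889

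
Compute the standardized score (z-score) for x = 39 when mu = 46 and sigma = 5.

-1.4

Step 1: Recall the z-score formula: z = (x - mu) / sigma
Step 2: Substitute values: z = (39 - 46) / 5
Step 3: z = -7 / 5 = -1.4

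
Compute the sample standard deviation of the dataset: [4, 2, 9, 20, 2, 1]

7.2847

Step 1: Compute the mean: 6.3333
Step 2: Sum of squared deviations from the mean: 265.3333
Step 3: Sample variance = 265.3333 / 5 = 53.0667
Step 4: Standard deviation = sqrt(53.0667) = 7.2847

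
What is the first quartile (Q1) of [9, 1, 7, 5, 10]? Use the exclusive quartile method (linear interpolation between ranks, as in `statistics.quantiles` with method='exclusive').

3

Step 1: Sort the data: [1, 5, 7, 9, 10]
Step 2: n = 5
Step 3: Using the exclusive quartile method:
  Q1 = 3
  Q2 (median) = 7
  Q3 = 9.5
  IQR = Q3 - Q1 = 9.5 - 3 = 6.5
Step 4: Q1 = 3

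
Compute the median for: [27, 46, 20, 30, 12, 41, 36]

30

Step 1: Sort the data in ascending order: [12, 20, 27, 30, 36, 41, 46]
Step 2: The number of values is n = 7.
Step 3: Since n is odd, the median is the middle value at position 4: 30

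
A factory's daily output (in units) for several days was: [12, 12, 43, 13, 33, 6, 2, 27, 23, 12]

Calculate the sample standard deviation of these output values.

12.8586

Step 1: Compute the mean: 18.3
Step 2: Sum of squared deviations from the mean: 1488.1
Step 3: Sample variance = 1488.1 / 9 = 165.3444
Step 4: Standard deviation = sqrt(165.3444) = 12.8586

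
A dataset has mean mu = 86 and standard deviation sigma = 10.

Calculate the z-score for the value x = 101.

1.5

Step 1: Recall the z-score formula: z = (x - mu) / sigma
Step 2: Substitute values: z = (101 - 86) / 10
Step 3: z = 15 / 10 = 1.5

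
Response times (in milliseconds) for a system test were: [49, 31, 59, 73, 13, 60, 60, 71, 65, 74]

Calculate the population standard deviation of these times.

18.6561

Step 1: Compute the mean: 55.5
Step 2: Sum of squared deviations from the mean: 3480.5
Step 3: Population variance = 3480.5 / 10 = 348.05
Step 4: Standard deviation = sqrt(348.05) = 18.6561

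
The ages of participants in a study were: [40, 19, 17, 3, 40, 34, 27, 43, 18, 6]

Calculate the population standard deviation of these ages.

13.6092

Step 1: Compute the mean: 24.7
Step 2: Sum of squared deviations from the mean: 1852.1
Step 3: Population variance = 1852.1 / 10 = 185.21
Step 4: Standard deviation = sqrt(185.21) = 13.6092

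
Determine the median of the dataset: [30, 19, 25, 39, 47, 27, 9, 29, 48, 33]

29.5

Step 1: Sort the data in ascending order: [9, 19, 25, 27, 29, 30, 33, 39, 47, 48]
Step 2: The number of values is n = 10.
Step 3: Since n is even, the median is the average of positions 5 and 6:
  Median = (29 + 30) / 2 = 29.5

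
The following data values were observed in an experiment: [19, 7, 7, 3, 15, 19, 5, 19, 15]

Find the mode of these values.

19

Step 1: Count the frequency of each value:
  3: appears 1 time(s)
  5: appears 1 time(s)
  7: appears 2 time(s)
  15: appears 2 time(s)
  19: appears 3 time(s)
Step 2: The value 19 appears most frequently (3 times).
Step 3: Mode = 19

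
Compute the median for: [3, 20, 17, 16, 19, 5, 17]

17

Step 1: Sort the data in ascending order: [3, 5, 16, 17, 17, 19, 20]
Step 2: The number of values is n = 7.
Step 3: Since n is odd, the median is the middle value at position 4: 17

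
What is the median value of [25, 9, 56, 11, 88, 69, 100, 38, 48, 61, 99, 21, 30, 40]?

44

Step 1: Sort the data in ascending order: [9, 11, 21, 25, 30, 38, 40, 48, 56, 61, 69, 88, 99, 100]
Step 2: The number of values is n = 14.
Step 3: Since n is even, the median is the average of positions 7 and 8:
  Median = (40 + 48) / 2 = 44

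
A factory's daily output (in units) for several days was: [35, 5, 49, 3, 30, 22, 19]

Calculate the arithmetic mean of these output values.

23.2857

Step 1: Sum all values: 35 + 5 + 49 + 3 + 30 + 22 + 19 = 163
Step 2: Count the number of values: n = 7
Step 3: Mean = sum / n = 163 / 7 = 23.2857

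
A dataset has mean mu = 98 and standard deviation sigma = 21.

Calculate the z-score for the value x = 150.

2.4762

Step 1: Recall the z-score formula: z = (x - mu) / sigma
Step 2: Substitute values: z = (150 - 98) / 21
Step 3: z = 52 / 21 = 2.4762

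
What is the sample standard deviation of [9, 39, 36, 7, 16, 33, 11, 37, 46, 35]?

14.4795

Step 1: Compute the mean: 26.9
Step 2: Sum of squared deviations from the mean: 1886.9
Step 3: Sample variance = 1886.9 / 9 = 209.6556
Step 4: Standard deviation = sqrt(209.6556) = 14.4795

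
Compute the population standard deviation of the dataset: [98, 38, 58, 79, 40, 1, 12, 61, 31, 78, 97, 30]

30.4534

Step 1: Compute the mean: 51.9167
Step 2: Sum of squared deviations from the mean: 11128.9167
Step 3: Population variance = 11128.9167 / 12 = 927.4097
Step 4: Standard deviation = sqrt(927.4097) = 30.4534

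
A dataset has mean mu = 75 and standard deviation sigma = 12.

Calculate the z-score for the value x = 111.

3

Step 1: Recall the z-score formula: z = (x - mu) / sigma
Step 2: Substitute values: z = (111 - 75) / 12
Step 3: z = 36 / 12 = 3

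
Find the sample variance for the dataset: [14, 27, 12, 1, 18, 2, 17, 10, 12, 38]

121.6556

Step 1: Compute the mean: (14 + 27 + 12 + 1 + 18 + 2 + 17 + 10 + 12 + 38) / 10 = 15.1
Step 2: Compute squared deviations from the mean:
  (14 - 15.1)^2 = 1.21
  (27 - 15.1)^2 = 141.61
  (12 - 15.1)^2 = 9.61
  (1 - 15.1)^2 = 198.81
  (18 - 15.1)^2 = 8.41
  (2 - 15.1)^2 = 171.61
  (17 - 15.1)^2 = 3.61
  (10 - 15.1)^2 = 26.01
  (12 - 15.1)^2 = 9.61
  (38 - 15.1)^2 = 524.41
Step 3: Sum of squared deviations = 1094.9
Step 4: Sample variance = 1094.9 / 9 = 121.6556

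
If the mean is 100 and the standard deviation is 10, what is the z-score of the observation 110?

1

Step 1: Recall the z-score formula: z = (x - mu) / sigma
Step 2: Substitute values: z = (110 - 100) / 10
Step 3: z = 10 / 10 = 1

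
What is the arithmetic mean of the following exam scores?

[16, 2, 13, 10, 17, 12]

11.6667

Step 1: Sum all values: 16 + 2 + 13 + 10 + 17 + 12 = 70
Step 2: Count the number of values: n = 6
Step 3: Mean = sum / n = 70 / 6 = 11.6667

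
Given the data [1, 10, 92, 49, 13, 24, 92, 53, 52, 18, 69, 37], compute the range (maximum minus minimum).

91

Step 1: Identify the maximum value: max = 92
Step 2: Identify the minimum value: min = 1
Step 3: Range = max - min = 92 - 1 = 91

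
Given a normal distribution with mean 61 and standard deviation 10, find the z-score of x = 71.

1

Step 1: Recall the z-score formula: z = (x - mu) / sigma
Step 2: Substitute values: z = (71 - 61) / 10
Step 3: z = 10 / 10 = 1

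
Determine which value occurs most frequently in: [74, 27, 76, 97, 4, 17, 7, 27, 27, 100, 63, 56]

27

Step 1: Count the frequency of each value:
  4: appears 1 time(s)
  7: appears 1 time(s)
  17: appears 1 time(s)
  27: appears 3 time(s)
  56: appears 1 time(s)
  63: appears 1 time(s)
  74: appears 1 time(s)
  76: appears 1 time(s)
  97: appears 1 time(s)
  100: appears 1 time(s)
Step 2: The value 27 appears most frequently (3 times).
Step 3: Mode = 27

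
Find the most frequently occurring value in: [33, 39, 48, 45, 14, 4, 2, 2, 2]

2

Step 1: Count the frequency of each value:
  2: appears 3 time(s)
  4: appears 1 time(s)
  14: appears 1 time(s)
  33: appears 1 time(s)
  39: appears 1 time(s)
  45: appears 1 time(s)
  48: appears 1 time(s)
Step 2: The value 2 appears most frequently (3 times).
Step 3: Mode = 2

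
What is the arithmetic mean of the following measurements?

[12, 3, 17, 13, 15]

12

Step 1: Sum all values: 12 + 3 + 17 + 13 + 15 = 60
Step 2: Count the number of values: n = 5
Step 3: Mean = sum / n = 60 / 5 = 12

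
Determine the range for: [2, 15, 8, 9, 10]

13

Step 1: Identify the maximum value: max = 15
Step 2: Identify the minimum value: min = 2
Step 3: Range = max - min = 15 - 2 = 13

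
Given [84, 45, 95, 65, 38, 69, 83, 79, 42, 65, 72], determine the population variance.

314.5455

Step 1: Compute the mean: (84 + 45 + 95 + 65 + 38 + 69 + 83 + 79 + 42 + 65 + 72) / 11 = 67
Step 2: Compute squared deviations from the mean:
  (84 - 67)^2 = 289
  (45 - 67)^2 = 484
  (95 - 67)^2 = 784
  (65 - 67)^2 = 4
  (38 - 67)^2 = 841
  (69 - 67)^2 = 4
  (83 - 67)^2 = 256
  (79 - 67)^2 = 144
  (42 - 67)^2 = 625
  (65 - 67)^2 = 4
  (72 - 67)^2 = 25
Step 3: Sum of squared deviations = 3460
Step 4: Population variance = 3460 / 11 = 314.5455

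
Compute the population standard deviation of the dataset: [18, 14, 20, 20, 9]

4.2143

Step 1: Compute the mean: 16.2
Step 2: Sum of squared deviations from the mean: 88.8
Step 3: Population variance = 88.8 / 5 = 17.76
Step 4: Standard deviation = sqrt(17.76) = 4.2143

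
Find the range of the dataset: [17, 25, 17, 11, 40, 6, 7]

34

Step 1: Identify the maximum value: max = 40
Step 2: Identify the minimum value: min = 6
Step 3: Range = max - min = 40 - 6 = 34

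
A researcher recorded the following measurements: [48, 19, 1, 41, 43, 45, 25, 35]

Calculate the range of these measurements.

47

Step 1: Identify the maximum value: max = 48
Step 2: Identify the minimum value: min = 1
Step 3: Range = max - min = 48 - 1 = 47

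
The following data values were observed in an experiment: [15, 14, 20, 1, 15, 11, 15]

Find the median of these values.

15

Step 1: Sort the data in ascending order: [1, 11, 14, 15, 15, 15, 20]
Step 2: The number of values is n = 7.
Step 3: Since n is odd, the median is the middle value at position 4: 15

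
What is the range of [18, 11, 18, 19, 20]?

9

Step 1: Identify the maximum value: max = 20
Step 2: Identify the minimum value: min = 11
Step 3: Range = max - min = 20 - 11 = 9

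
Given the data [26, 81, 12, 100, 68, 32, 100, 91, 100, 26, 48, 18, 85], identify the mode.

100

Step 1: Count the frequency of each value:
  12: appears 1 time(s)
  18: appears 1 time(s)
  26: appears 2 time(s)
  32: appears 1 time(s)
  48: appears 1 time(s)
  68: appears 1 time(s)
  81: appears 1 time(s)
  85: appears 1 time(s)
  91: appears 1 time(s)
  100: appears 3 time(s)
Step 2: The value 100 appears most frequently (3 times).
Step 3: Mode = 100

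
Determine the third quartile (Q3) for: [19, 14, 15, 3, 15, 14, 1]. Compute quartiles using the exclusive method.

15

Step 1: Sort the data: [1, 3, 14, 14, 15, 15, 19]
Step 2: n = 7
Step 3: Using the exclusive quartile method:
  Q1 = 3
  Q2 (median) = 14
  Q3 = 15
  IQR = Q3 - Q1 = 15 - 3 = 12
Step 4: Q3 = 15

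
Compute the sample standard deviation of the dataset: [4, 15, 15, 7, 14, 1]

6.1536

Step 1: Compute the mean: 9.3333
Step 2: Sum of squared deviations from the mean: 189.3333
Step 3: Sample variance = 189.3333 / 5 = 37.8667
Step 4: Standard deviation = sqrt(37.8667) = 6.1536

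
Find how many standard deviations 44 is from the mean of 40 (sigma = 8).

0.5

Step 1: Recall the z-score formula: z = (x - mu) / sigma
Step 2: Substitute values: z = (44 - 40) / 8
Step 3: z = 4 / 8 = 0.5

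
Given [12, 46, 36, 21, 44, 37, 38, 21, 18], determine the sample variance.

153.75

Step 1: Compute the mean: (12 + 46 + 36 + 21 + 44 + 37 + 38 + 21 + 18) / 9 = 30.3333
Step 2: Compute squared deviations from the mean:
  (12 - 30.3333)^2 = 336.1111
  (46 - 30.3333)^2 = 245.4444
  (36 - 30.3333)^2 = 32.1111
  (21 - 30.3333)^2 = 87.1111
  (44 - 30.3333)^2 = 186.7778
  (37 - 30.3333)^2 = 44.4444
  (38 - 30.3333)^2 = 58.7778
  (21 - 30.3333)^2 = 87.1111
  (18 - 30.3333)^2 = 152.1111
Step 3: Sum of squared deviations = 1230
Step 4: Sample variance = 1230 / 8 = 153.75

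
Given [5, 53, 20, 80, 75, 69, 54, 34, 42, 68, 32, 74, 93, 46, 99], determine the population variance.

670.4622

Step 1: Compute the mean: (5 + 53 + 20 + 80 + 75 + 69 + 54 + 34 + 42 + 68 + 32 + 74 + 93 + 46 + 99) / 15 = 56.2667
Step 2: Compute squared deviations from the mean:
  (5 - 56.2667)^2 = 2628.2711
  (53 - 56.2667)^2 = 10.6711
  (20 - 56.2667)^2 = 1315.2711
  (80 - 56.2667)^2 = 563.2711
  (75 - 56.2667)^2 = 350.9378
  (69 - 56.2667)^2 = 162.1378
  (54 - 56.2667)^2 = 5.1378
  (34 - 56.2667)^2 = 495.8044
  (42 - 56.2667)^2 = 203.5378
  (68 - 56.2667)^2 = 137.6711
  (32 - 56.2667)^2 = 588.8711
  (74 - 56.2667)^2 = 314.4711
  (93 - 56.2667)^2 = 1349.3378
  (46 - 56.2667)^2 = 105.4044
  (99 - 56.2667)^2 = 1826.1378
Step 3: Sum of squared deviations = 10056.9333
Step 4: Population variance = 10056.9333 / 15 = 670.4622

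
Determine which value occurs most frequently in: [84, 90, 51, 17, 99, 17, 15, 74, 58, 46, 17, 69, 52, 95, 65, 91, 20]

17

Step 1: Count the frequency of each value:
  15: appears 1 time(s)
  17: appears 3 time(s)
  20: appears 1 time(s)
  46: appears 1 time(s)
  51: appears 1 time(s)
  52: appears 1 time(s)
  58: appears 1 time(s)
  65: appears 1 time(s)
  69: appears 1 time(s)
  74: appears 1 time(s)
  84: appears 1 time(s)
  90: appears 1 time(s)
  91: appears 1 time(s)
  95: appears 1 time(s)
  99: appears 1 time(s)
Step 2: The value 17 appears most frequently (3 times).
Step 3: Mode = 17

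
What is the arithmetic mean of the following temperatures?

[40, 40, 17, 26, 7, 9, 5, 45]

23.625

Step 1: Sum all values: 40 + 40 + 17 + 26 + 7 + 9 + 5 + 45 = 189
Step 2: Count the number of values: n = 8
Step 3: Mean = sum / n = 189 / 8 = 23.625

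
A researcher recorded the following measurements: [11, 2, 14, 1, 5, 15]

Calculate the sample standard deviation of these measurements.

6.1319

Step 1: Compute the mean: 8
Step 2: Sum of squared deviations from the mean: 188
Step 3: Sample variance = 188 / 5 = 37.6
Step 4: Standard deviation = sqrt(37.6) = 6.1319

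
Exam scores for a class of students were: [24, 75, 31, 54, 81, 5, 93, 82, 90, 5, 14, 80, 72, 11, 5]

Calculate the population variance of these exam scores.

1155.7156

Step 1: Compute the mean: (24 + 75 + 31 + 54 + 81 + 5 + 93 + 82 + 90 + 5 + 14 + 80 + 72 + 11 + 5) / 15 = 48.1333
Step 2: Compute squared deviations from the mean:
  (24 - 48.1333)^2 = 582.4178
  (75 - 48.1333)^2 = 721.8178
  (31 - 48.1333)^2 = 293.5511
  (54 - 48.1333)^2 = 34.4178
  (81 - 48.1333)^2 = 1080.2178
  (5 - 48.1333)^2 = 1860.4844
  (93 - 48.1333)^2 = 2013.0178
  (82 - 48.1333)^2 = 1146.9511
  (90 - 48.1333)^2 = 1752.8178
  (5 - 48.1333)^2 = 1860.4844
  (14 - 48.1333)^2 = 1165.0844
  (80 - 48.1333)^2 = 1015.4844
  (72 - 48.1333)^2 = 569.6178
  (11 - 48.1333)^2 = 1378.8844
  (5 - 48.1333)^2 = 1860.4844
Step 3: Sum of squared deviations = 17335.7333
Step 4: Population variance = 17335.7333 / 15 = 1155.7156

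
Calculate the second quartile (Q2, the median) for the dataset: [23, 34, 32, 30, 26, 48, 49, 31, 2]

31

Step 1: Sort the data: [2, 23, 26, 30, 31, 32, 34, 48, 49]
Step 2: n = 9
Step 3: Q2 is the median. Since n is odd, it is the middle value at position 5: 31
Step 4: Q2 = 31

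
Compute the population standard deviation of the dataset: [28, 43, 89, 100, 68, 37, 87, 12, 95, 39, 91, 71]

28.8598

Step 1: Compute the mean: 63.3333
Step 2: Sum of squared deviations from the mean: 9994.6667
Step 3: Population variance = 9994.6667 / 12 = 832.8889
Step 4: Standard deviation = sqrt(832.8889) = 28.8598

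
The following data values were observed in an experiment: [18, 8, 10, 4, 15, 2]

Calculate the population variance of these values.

31.9167

Step 1: Compute the mean: (18 + 8 + 10 + 4 + 15 + 2) / 6 = 9.5
Step 2: Compute squared deviations from the mean:
  (18 - 9.5)^2 = 72.25
  (8 - 9.5)^2 = 2.25
  (10 - 9.5)^2 = 0.25
  (4 - 9.5)^2 = 30.25
  (15 - 9.5)^2 = 30.25
  (2 - 9.5)^2 = 56.25
Step 3: Sum of squared deviations = 191.5
Step 4: Population variance = 191.5 / 6 = 31.9167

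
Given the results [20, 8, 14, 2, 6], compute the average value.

10

Step 1: Sum all values: 20 + 8 + 14 + 2 + 6 = 50
Step 2: Count the number of values: n = 5
Step 3: Mean = sum / n = 50 / 5 = 10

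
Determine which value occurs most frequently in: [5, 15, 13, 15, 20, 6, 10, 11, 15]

15

Step 1: Count the frequency of each value:
  5: appears 1 time(s)
  6: appears 1 time(s)
  10: appears 1 time(s)
  11: appears 1 time(s)
  13: appears 1 time(s)
  15: appears 3 time(s)
  20: appears 1 time(s)
Step 2: The value 15 appears most frequently (3 times).
Step 3: Mode = 15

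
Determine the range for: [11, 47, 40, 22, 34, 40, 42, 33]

36

Step 1: Identify the maximum value: max = 47
Step 2: Identify the minimum value: min = 11
Step 3: Range = max - min = 47 - 11 = 36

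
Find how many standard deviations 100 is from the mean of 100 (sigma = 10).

0

Step 1: Recall the z-score formula: z = (x - mu) / sigma
Step 2: Substitute values: z = (100 - 100) / 10
Step 3: z = 0 / 10 = 0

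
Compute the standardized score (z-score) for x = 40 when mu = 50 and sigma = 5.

-2

Step 1: Recall the z-score formula: z = (x - mu) / sigma
Step 2: Substitute values: z = (40 - 50) / 5
Step 3: z = -10 / 5 = -2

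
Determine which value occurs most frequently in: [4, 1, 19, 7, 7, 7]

7

Step 1: Count the frequency of each value:
  1: appears 1 time(s)
  4: appears 1 time(s)
  7: appears 3 time(s)
  19: appears 1 time(s)
Step 2: The value 7 appears most frequently (3 times).
Step 3: Mode = 7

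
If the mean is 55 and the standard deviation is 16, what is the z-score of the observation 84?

1.8125

Step 1: Recall the z-score formula: z = (x - mu) / sigma
Step 2: Substitute values: z = (84 - 55) / 16
Step 3: z = 29 / 16 = 1.8125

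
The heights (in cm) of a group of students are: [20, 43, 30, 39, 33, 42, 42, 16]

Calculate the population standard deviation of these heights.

9.778

Step 1: Compute the mean: 33.125
Step 2: Sum of squared deviations from the mean: 764.875
Step 3: Population variance = 764.875 / 8 = 95.6094
Step 4: Standard deviation = sqrt(95.6094) = 9.778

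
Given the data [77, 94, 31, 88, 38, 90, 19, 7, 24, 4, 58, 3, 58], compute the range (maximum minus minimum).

91

Step 1: Identify the maximum value: max = 94
Step 2: Identify the minimum value: min = 3
Step 3: Range = max - min = 94 - 3 = 91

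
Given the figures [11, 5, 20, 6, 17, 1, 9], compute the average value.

9.8571

Step 1: Sum all values: 11 + 5 + 20 + 6 + 17 + 1 + 9 = 69
Step 2: Count the number of values: n = 7
Step 3: Mean = sum / n = 69 / 7 = 9.8571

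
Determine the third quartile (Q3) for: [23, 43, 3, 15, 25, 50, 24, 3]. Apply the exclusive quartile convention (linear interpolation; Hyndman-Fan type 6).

38.5

Step 1: Sort the data: [3, 3, 15, 23, 24, 25, 43, 50]
Step 2: n = 8
Step 3: Using the exclusive quartile method:
  Q1 = 6
  Q2 (median) = 23.5
  Q3 = 38.5
  IQR = Q3 - Q1 = 38.5 - 6 = 32.5
Step 4: Q3 = 38.5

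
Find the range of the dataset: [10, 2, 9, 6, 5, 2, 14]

12

Step 1: Identify the maximum value: max = 14
Step 2: Identify the minimum value: min = 2
Step 3: Range = max - min = 14 - 2 = 12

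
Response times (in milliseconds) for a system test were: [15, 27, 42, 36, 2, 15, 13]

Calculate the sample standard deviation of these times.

14.1287

Step 1: Compute the mean: 21.4286
Step 2: Sum of squared deviations from the mean: 1197.7143
Step 3: Sample variance = 1197.7143 / 6 = 199.619
Step 4: Standard deviation = sqrt(199.619) = 14.1287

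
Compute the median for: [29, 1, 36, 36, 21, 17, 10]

21

Step 1: Sort the data in ascending order: [1, 10, 17, 21, 29, 36, 36]
Step 2: The number of values is n = 7.
Step 3: Since n is odd, the median is the middle value at position 4: 21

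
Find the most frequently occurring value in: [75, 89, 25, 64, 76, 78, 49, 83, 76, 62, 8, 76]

76

Step 1: Count the frequency of each value:
  8: appears 1 time(s)
  25: appears 1 time(s)
  49: appears 1 time(s)
  62: appears 1 time(s)
  64: appears 1 time(s)
  75: appears 1 time(s)
  76: appears 3 time(s)
  78: appears 1 time(s)
  83: appears 1 time(s)
  89: appears 1 time(s)
Step 2: The value 76 appears most frequently (3 times).
Step 3: Mode = 76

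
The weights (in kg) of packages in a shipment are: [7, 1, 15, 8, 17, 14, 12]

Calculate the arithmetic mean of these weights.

10.5714

Step 1: Sum all values: 7 + 1 + 15 + 8 + 17 + 14 + 12 = 74
Step 2: Count the number of values: n = 7
Step 3: Mean = sum / n = 74 / 7 = 10.5714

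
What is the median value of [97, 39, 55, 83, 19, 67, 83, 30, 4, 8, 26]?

39

Step 1: Sort the data in ascending order: [4, 8, 19, 26, 30, 39, 55, 67, 83, 83, 97]
Step 2: The number of values is n = 11.
Step 3: Since n is odd, the median is the middle value at position 6: 39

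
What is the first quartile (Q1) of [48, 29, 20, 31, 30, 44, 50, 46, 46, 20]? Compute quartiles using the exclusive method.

26.75

Step 1: Sort the data: [20, 20, 29, 30, 31, 44, 46, 46, 48, 50]
Step 2: n = 10
Step 3: Using the exclusive quartile method:
  Q1 = 26.75
  Q2 (median) = 37.5
  Q3 = 46.5
  IQR = Q3 - Q1 = 46.5 - 26.75 = 19.75
Step 4: Q1 = 26.75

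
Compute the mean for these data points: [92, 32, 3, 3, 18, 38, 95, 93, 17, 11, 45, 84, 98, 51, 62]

49.4667

Step 1: Sum all values: 92 + 32 + 3 + 3 + 18 + 38 + 95 + 93 + 17 + 11 + 45 + 84 + 98 + 51 + 62 = 742
Step 2: Count the number of values: n = 15
Step 3: Mean = sum / n = 742 / 15 = 49.4667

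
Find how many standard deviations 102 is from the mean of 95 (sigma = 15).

0.4667

Step 1: Recall the z-score formula: z = (x - mu) / sigma
Step 2: Substitute values: z = (102 - 95) / 15
Step 3: z = 7 / 15 = 0.4667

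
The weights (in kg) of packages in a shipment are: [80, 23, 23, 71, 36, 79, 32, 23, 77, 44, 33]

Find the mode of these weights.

23

Step 1: Count the frequency of each value:
  23: appears 3 time(s)
  32: appears 1 time(s)
  33: appears 1 time(s)
  36: appears 1 time(s)
  44: appears 1 time(s)
  71: appears 1 time(s)
  77: appears 1 time(s)
  79: appears 1 time(s)
  80: appears 1 time(s)
Step 2: The value 23 appears most frequently (3 times).
Step 3: Mode = 23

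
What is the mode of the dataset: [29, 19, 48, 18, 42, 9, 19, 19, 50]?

19

Step 1: Count the frequency of each value:
  9: appears 1 time(s)
  18: appears 1 time(s)
  19: appears 3 time(s)
  29: appears 1 time(s)
  42: appears 1 time(s)
  48: appears 1 time(s)
  50: appears 1 time(s)
Step 2: The value 19 appears most frequently (3 times).
Step 3: Mode = 19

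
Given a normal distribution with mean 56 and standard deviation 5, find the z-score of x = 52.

-0.8

Step 1: Recall the z-score formula: z = (x - mu) / sigma
Step 2: Substitute values: z = (52 - 56) / 5
Step 3: z = -4 / 5 = -0.8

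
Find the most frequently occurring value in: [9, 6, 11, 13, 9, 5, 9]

9

Step 1: Count the frequency of each value:
  5: appears 1 time(s)
  6: appears 1 time(s)
  9: appears 3 time(s)
  11: appears 1 time(s)
  13: appears 1 time(s)
Step 2: The value 9 appears most frequently (3 times).
Step 3: Mode = 9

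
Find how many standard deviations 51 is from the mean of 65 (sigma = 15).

-0.9333

Step 1: Recall the z-score formula: z = (x - mu) / sigma
Step 2: Substitute values: z = (51 - 65) / 15
Step 3: z = -14 / 15 = -0.9333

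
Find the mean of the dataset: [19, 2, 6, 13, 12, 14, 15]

11.5714

Step 1: Sum all values: 19 + 2 + 6 + 13 + 12 + 14 + 15 = 81
Step 2: Count the number of values: n = 7
Step 3: Mean = sum / n = 81 / 7 = 11.5714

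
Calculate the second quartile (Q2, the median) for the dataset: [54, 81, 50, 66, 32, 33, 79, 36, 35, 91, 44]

50

Step 1: Sort the data: [32, 33, 35, 36, 44, 50, 54, 66, 79, 81, 91]
Step 2: n = 11
Step 3: Q2 is the median. Since n is odd, it is the middle value at position 6: 50
Step 4: Q2 = 50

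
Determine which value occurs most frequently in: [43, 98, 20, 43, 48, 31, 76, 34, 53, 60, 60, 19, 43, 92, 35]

43

Step 1: Count the frequency of each value:
  19: appears 1 time(s)
  20: appears 1 time(s)
  31: appears 1 time(s)
  34: appears 1 time(s)
  35: appears 1 time(s)
  43: appears 3 time(s)
  48: appears 1 time(s)
  53: appears 1 time(s)
  60: appears 2 time(s)
  76: appears 1 time(s)
  92: appears 1 time(s)
  98: appears 1 time(s)
Step 2: The value 43 appears most frequently (3 times).
Step 3: Mode = 43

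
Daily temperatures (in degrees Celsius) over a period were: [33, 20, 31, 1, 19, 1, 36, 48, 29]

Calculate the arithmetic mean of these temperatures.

24.2222

Step 1: Sum all values: 33 + 20 + 31 + 1 + 19 + 1 + 36 + 48 + 29 = 218
Step 2: Count the number of values: n = 9
Step 3: Mean = sum / n = 218 / 9 = 24.2222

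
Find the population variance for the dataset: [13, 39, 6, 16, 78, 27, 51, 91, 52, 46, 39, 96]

804.8056

Step 1: Compute the mean: (13 + 39 + 6 + 16 + 78 + 27 + 51 + 91 + 52 + 46 + 39 + 96) / 12 = 46.1667
Step 2: Compute squared deviations from the mean:
  (13 - 46.1667)^2 = 1100.0278
  (39 - 46.1667)^2 = 51.3611
  (6 - 46.1667)^2 = 1613.3611
  (16 - 46.1667)^2 = 910.0278
  (78 - 46.1667)^2 = 1013.3611
  (27 - 46.1667)^2 = 367.3611
  (51 - 46.1667)^2 = 23.3611
  (91 - 46.1667)^2 = 2010.0278
  (52 - 46.1667)^2 = 34.0278
  (46 - 46.1667)^2 = 0.0278
  (39 - 46.1667)^2 = 51.3611
  (96 - 46.1667)^2 = 2483.3611
Step 3: Sum of squared deviations = 9657.6667
Step 4: Population variance = 9657.6667 / 12 = 804.8056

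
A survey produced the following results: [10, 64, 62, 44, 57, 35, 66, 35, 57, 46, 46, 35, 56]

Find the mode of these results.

35

Step 1: Count the frequency of each value:
  10: appears 1 time(s)
  35: appears 3 time(s)
  44: appears 1 time(s)
  46: appears 2 time(s)
  56: appears 1 time(s)
  57: appears 2 time(s)
  62: appears 1 time(s)
  64: appears 1 time(s)
  66: appears 1 time(s)
Step 2: The value 35 appears most frequently (3 times).
Step 3: Mode = 35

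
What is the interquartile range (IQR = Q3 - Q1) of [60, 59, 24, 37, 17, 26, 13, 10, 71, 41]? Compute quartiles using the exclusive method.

43.25

Step 1: Sort the data: [10, 13, 17, 24, 26, 37, 41, 59, 60, 71]
Step 2: n = 10
Step 3: Using the exclusive quartile method:
  Q1 = 16
  Q2 (median) = 31.5
  Q3 = 59.25
  IQR = Q3 - Q1 = 59.25 - 16 = 43.25
Step 4: IQR = 43.25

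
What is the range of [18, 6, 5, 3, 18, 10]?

15

Step 1: Identify the maximum value: max = 18
Step 2: Identify the minimum value: min = 3
Step 3: Range = max - min = 18 - 3 = 15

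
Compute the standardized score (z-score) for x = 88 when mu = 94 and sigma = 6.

-1

Step 1: Recall the z-score formula: z = (x - mu) / sigma
Step 2: Substitute values: z = (88 - 94) / 6
Step 3: z = -6 / 6 = -1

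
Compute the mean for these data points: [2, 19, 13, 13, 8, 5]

10

Step 1: Sum all values: 2 + 19 + 13 + 13 + 8 + 5 = 60
Step 2: Count the number of values: n = 6
Step 3: Mean = sum / n = 60 / 6 = 10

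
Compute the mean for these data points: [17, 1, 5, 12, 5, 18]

9.6667

Step 1: Sum all values: 17 + 1 + 5 + 12 + 5 + 18 = 58
Step 2: Count the number of values: n = 6
Step 3: Mean = sum / n = 58 / 6 = 9.6667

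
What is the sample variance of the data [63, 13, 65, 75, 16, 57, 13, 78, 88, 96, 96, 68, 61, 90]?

859.8736

Step 1: Compute the mean: (63 + 13 + 65 + 75 + 16 + 57 + 13 + 78 + 88 + 96 + 96 + 68 + 61 + 90) / 14 = 62.7857
Step 2: Compute squared deviations from the mean:
  (63 - 62.7857)^2 = 0.0459
  (13 - 62.7857)^2 = 2478.6173
  (65 - 62.7857)^2 = 4.9031
  (75 - 62.7857)^2 = 149.1888
  (16 - 62.7857)^2 = 2188.9031
  (57 - 62.7857)^2 = 33.4745
  (13 - 62.7857)^2 = 2478.6173
  (78 - 62.7857)^2 = 231.4745
  (88 - 62.7857)^2 = 635.7602
  (96 - 62.7857)^2 = 1103.1888
  (96 - 62.7857)^2 = 1103.1888
  (68 - 62.7857)^2 = 27.1888
  (61 - 62.7857)^2 = 3.1888
  (90 - 62.7857)^2 = 740.6173
Step 3: Sum of squared deviations = 11178.3571
Step 4: Sample variance = 11178.3571 / 13 = 859.8736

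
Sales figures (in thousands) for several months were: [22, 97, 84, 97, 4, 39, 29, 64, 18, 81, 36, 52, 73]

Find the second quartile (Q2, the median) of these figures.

52

Step 1: Sort the data: [4, 18, 22, 29, 36, 39, 52, 64, 73, 81, 84, 97, 97]
Step 2: n = 13
Step 3: Q2 is the median. Since n is odd, it is the middle value at position 7: 52
Step 4: Q2 = 52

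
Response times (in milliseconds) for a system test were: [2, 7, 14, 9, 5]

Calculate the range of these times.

12

Step 1: Identify the maximum value: max = 14
Step 2: Identify the minimum value: min = 2
Step 3: Range = max - min = 14 - 2 = 12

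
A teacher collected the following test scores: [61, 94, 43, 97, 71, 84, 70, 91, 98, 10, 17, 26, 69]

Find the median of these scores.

70

Step 1: Sort the data in ascending order: [10, 17, 26, 43, 61, 69, 70, 71, 84, 91, 94, 97, 98]
Step 2: The number of values is n = 13.
Step 3: Since n is odd, the median is the middle value at position 7: 70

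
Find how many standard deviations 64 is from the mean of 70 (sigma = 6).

-1

Step 1: Recall the z-score formula: z = (x - mu) / sigma
Step 2: Substitute values: z = (64 - 70) / 6
Step 3: z = -6 / 6 = -1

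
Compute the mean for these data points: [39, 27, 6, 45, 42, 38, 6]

29

Step 1: Sum all values: 39 + 27 + 6 + 45 + 42 + 38 + 6 = 203
Step 2: Count the number of values: n = 7
Step 3: Mean = sum / n = 203 / 7 = 29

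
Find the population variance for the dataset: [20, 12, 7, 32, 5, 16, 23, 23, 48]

157.3333

Step 1: Compute the mean: (20 + 12 + 7 + 32 + 5 + 16 + 23 + 23 + 48) / 9 = 20.6667
Step 2: Compute squared deviations from the mean:
  (20 - 20.6667)^2 = 0.4444
  (12 - 20.6667)^2 = 75.1111
  (7 - 20.6667)^2 = 186.7778
  (32 - 20.6667)^2 = 128.4444
  (5 - 20.6667)^2 = 245.4444
  (16 - 20.6667)^2 = 21.7778
  (23 - 20.6667)^2 = 5.4444
  (23 - 20.6667)^2 = 5.4444
  (48 - 20.6667)^2 = 747.1111
Step 3: Sum of squared deviations = 1416
Step 4: Population variance = 1416 / 9 = 157.3333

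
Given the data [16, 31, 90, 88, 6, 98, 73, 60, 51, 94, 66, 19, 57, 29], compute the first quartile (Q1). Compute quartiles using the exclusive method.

26.5

Step 1: Sort the data: [6, 16, 19, 29, 31, 51, 57, 60, 66, 73, 88, 90, 94, 98]
Step 2: n = 14
Step 3: Using the exclusive quartile method:
  Q1 = 26.5
  Q2 (median) = 58.5
  Q3 = 88.5
  IQR = Q3 - Q1 = 88.5 - 26.5 = 62
Step 4: Q1 = 26.5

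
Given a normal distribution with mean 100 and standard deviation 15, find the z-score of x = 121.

1.4

Step 1: Recall the z-score formula: z = (x - mu) / sigma
Step 2: Substitute values: z = (121 - 100) / 15
Step 3: z = 21 / 15 = 1.4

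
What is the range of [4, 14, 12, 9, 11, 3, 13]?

11

Step 1: Identify the maximum value: max = 14
Step 2: Identify the minimum value: min = 3
Step 3: Range = max - min = 14 - 3 = 11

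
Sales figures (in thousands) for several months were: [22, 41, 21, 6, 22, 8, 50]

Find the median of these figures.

22

Step 1: Sort the data in ascending order: [6, 8, 21, 22, 22, 41, 50]
Step 2: The number of values is n = 7.
Step 3: Since n is odd, the median is the middle value at position 4: 22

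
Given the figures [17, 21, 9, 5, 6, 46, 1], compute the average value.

15

Step 1: Sum all values: 17 + 21 + 9 + 5 + 6 + 46 + 1 = 105
Step 2: Count the number of values: n = 7
Step 3: Mean = sum / n = 105 / 7 = 15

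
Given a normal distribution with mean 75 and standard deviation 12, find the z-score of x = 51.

-2

Step 1: Recall the z-score formula: z = (x - mu) / sigma
Step 2: Substitute values: z = (51 - 75) / 12
Step 3: z = -24 / 12 = -2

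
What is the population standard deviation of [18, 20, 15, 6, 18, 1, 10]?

6.5869

Step 1: Compute the mean: 12.5714
Step 2: Sum of squared deviations from the mean: 303.7143
Step 3: Population variance = 303.7143 / 7 = 43.3878
Step 4: Standard deviation = sqrt(43.3878) = 6.5869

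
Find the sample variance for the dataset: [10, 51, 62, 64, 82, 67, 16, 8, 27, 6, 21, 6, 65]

795.5641

Step 1: Compute the mean: (10 + 51 + 62 + 64 + 82 + 67 + 16 + 8 + 27 + 6 + 21 + 6 + 65) / 13 = 37.3077
Step 2: Compute squared deviations from the mean:
  (10 - 37.3077)^2 = 745.7101
  (51 - 37.3077)^2 = 187.4793
  (62 - 37.3077)^2 = 609.7101
  (64 - 37.3077)^2 = 712.4793
  (82 - 37.3077)^2 = 1997.4024
  (67 - 37.3077)^2 = 881.6331
  (16 - 37.3077)^2 = 454.0178
  (8 - 37.3077)^2 = 858.9408
  (27 - 37.3077)^2 = 106.2485
  (6 - 37.3077)^2 = 980.1716
  (21 - 37.3077)^2 = 265.9408
  (6 - 37.3077)^2 = 980.1716
  (65 - 37.3077)^2 = 766.8639
Step 3: Sum of squared deviations = 9546.7692
Step 4: Sample variance = 9546.7692 / 12 = 795.5641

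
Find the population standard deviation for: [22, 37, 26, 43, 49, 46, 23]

10.5482

Step 1: Compute the mean: 35.1429
Step 2: Sum of squared deviations from the mean: 778.8571
Step 3: Population variance = 778.8571 / 7 = 111.2653
Step 4: Standard deviation = sqrt(111.2653) = 10.5482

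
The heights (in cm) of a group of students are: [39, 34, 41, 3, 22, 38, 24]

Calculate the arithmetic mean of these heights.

28.7143

Step 1: Sum all values: 39 + 34 + 41 + 3 + 22 + 38 + 24 = 201
Step 2: Count the number of values: n = 7
Step 3: Mean = sum / n = 201 / 7 = 28.7143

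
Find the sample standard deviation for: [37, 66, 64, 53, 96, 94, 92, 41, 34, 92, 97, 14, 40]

28.7647

Step 1: Compute the mean: 63.0769
Step 2: Sum of squared deviations from the mean: 9928.9231
Step 3: Sample variance = 9928.9231 / 12 = 827.4103
Step 4: Standard deviation = sqrt(827.4103) = 28.7647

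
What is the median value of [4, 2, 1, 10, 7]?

4

Step 1: Sort the data in ascending order: [1, 2, 4, 7, 10]
Step 2: The number of values is n = 5.
Step 3: Since n is odd, the median is the middle value at position 3: 4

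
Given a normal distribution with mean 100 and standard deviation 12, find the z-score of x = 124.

2

Step 1: Recall the z-score formula: z = (x - mu) / sigma
Step 2: Substitute values: z = (124 - 100) / 12
Step 3: z = 24 / 12 = 2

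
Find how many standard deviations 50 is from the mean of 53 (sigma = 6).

-0.5

Step 1: Recall the z-score formula: z = (x - mu) / sigma
Step 2: Substitute values: z = (50 - 53) / 6
Step 3: z = -3 / 6 = -0.5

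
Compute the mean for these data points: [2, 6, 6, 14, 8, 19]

9.1667

Step 1: Sum all values: 2 + 6 + 6 + 14 + 8 + 19 = 55
Step 2: Count the number of values: n = 6
Step 3: Mean = sum / n = 55 / 6 = 9.1667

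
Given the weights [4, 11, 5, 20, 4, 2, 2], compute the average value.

6.8571

Step 1: Sum all values: 4 + 11 + 5 + 20 + 4 + 2 + 2 = 48
Step 2: Count the number of values: n = 7
Step 3: Mean = sum / n = 48 / 7 = 6.8571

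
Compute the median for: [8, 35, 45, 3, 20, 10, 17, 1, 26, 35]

18.5

Step 1: Sort the data in ascending order: [1, 3, 8, 10, 17, 20, 26, 35, 35, 45]
Step 2: The number of values is n = 10.
Step 3: Since n is even, the median is the average of positions 5 and 6:
  Median = (17 + 20) / 2 = 18.5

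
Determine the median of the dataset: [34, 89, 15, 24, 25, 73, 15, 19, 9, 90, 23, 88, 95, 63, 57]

34

Step 1: Sort the data in ascending order: [9, 15, 15, 19, 23, 24, 25, 34, 57, 63, 73, 88, 89, 90, 95]
Step 2: The number of values is n = 15.
Step 3: Since n is odd, the median is the middle value at position 8: 34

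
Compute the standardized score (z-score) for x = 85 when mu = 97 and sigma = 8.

-1.5

Step 1: Recall the z-score formula: z = (x - mu) / sigma
Step 2: Substitute values: z = (85 - 97) / 8
Step 3: z = -12 / 8 = -1.5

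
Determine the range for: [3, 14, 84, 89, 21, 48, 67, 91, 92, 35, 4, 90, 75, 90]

89

Step 1: Identify the maximum value: max = 92
Step 2: Identify the minimum value: min = 3
Step 3: Range = max - min = 92 - 3 = 89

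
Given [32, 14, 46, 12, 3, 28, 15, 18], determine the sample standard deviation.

13.5962

Step 1: Compute the mean: 21
Step 2: Sum of squared deviations from the mean: 1294
Step 3: Sample variance = 1294 / 7 = 184.8571
Step 4: Standard deviation = sqrt(184.8571) = 13.5962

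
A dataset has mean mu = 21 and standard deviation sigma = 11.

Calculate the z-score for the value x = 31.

0.9091

Step 1: Recall the z-score formula: z = (x - mu) / sigma
Step 2: Substitute values: z = (31 - 21) / 11
Step 3: z = 10 / 11 = 0.9091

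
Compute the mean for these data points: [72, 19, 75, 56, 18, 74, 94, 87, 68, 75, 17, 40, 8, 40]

53.0714

Step 1: Sum all values: 72 + 19 + 75 + 56 + 18 + 74 + 94 + 87 + 68 + 75 + 17 + 40 + 8 + 40 = 743
Step 2: Count the number of values: n = 14
Step 3: Mean = sum / n = 743 / 14 = 53.0714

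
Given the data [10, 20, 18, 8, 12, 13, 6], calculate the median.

12

Step 1: Sort the data in ascending order: [6, 8, 10, 12, 13, 18, 20]
Step 2: The number of values is n = 7.
Step 3: Since n is odd, the median is the middle value at position 4: 12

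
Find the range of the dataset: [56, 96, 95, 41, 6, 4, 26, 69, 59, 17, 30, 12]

92

Step 1: Identify the maximum value: max = 96
Step 2: Identify the minimum value: min = 4
Step 3: Range = max - min = 96 - 4 = 92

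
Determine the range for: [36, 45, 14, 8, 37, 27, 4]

41

Step 1: Identify the maximum value: max = 45
Step 2: Identify the minimum value: min = 4
Step 3: Range = max - min = 45 - 4 = 41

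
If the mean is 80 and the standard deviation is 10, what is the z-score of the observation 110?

3

Step 1: Recall the z-score formula: z = (x - mu) / sigma
Step 2: Substitute values: z = (110 - 80) / 10
Step 3: z = 30 / 10 = 3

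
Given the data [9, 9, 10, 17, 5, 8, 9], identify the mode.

9

Step 1: Count the frequency of each value:
  5: appears 1 time(s)
  8: appears 1 time(s)
  9: appears 3 time(s)
  10: appears 1 time(s)
  17: appears 1 time(s)
Step 2: The value 9 appears most frequently (3 times).
Step 3: Mode = 9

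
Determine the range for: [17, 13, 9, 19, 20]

11

Step 1: Identify the maximum value: max = 20
Step 2: Identify the minimum value: min = 9
Step 3: Range = max - min = 20 - 9 = 11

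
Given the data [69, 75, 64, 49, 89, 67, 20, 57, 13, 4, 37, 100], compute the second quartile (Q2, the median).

60.5

Step 1: Sort the data: [4, 13, 20, 37, 49, 57, 64, 67, 69, 75, 89, 100]
Step 2: n = 12
Step 3: Q2 is the median. Since n is even, it is the average of the values at positions 6 and 7:
  Q2 = (57 + 64) / 2 = 60.5
Step 4: Q2 = 60.5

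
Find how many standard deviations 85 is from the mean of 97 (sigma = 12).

-1

Step 1: Recall the z-score formula: z = (x - mu) / sigma
Step 2: Substitute values: z = (85 - 97) / 12
Step 3: z = -12 / 12 = -1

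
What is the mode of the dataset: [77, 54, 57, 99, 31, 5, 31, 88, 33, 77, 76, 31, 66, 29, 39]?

31

Step 1: Count the frequency of each value:
  5: appears 1 time(s)
  29: appears 1 time(s)
  31: appears 3 time(s)
  33: appears 1 time(s)
  39: appears 1 time(s)
  54: appears 1 time(s)
  57: appears 1 time(s)
  66: appears 1 time(s)
  76: appears 1 time(s)
  77: appears 2 time(s)
  88: appears 1 time(s)
  99: appears 1 time(s)
Step 2: The value 31 appears most frequently (3 times).
Step 3: Mode = 31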